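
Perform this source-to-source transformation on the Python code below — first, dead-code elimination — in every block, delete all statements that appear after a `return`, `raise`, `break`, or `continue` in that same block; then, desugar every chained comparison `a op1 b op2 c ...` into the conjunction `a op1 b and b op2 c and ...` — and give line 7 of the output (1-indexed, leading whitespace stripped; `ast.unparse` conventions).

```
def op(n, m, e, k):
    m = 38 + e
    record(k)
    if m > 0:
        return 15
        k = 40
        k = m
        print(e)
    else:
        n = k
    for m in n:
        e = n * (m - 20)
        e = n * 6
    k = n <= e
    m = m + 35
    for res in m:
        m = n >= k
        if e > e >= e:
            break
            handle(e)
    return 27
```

Transformed code:
def op(n, m, e, k):
    m = 38 + e
    record(k)
    if m > 0:
        return 15
    else:
        n = k
    for m in n:
        e = n * (m - 20)
        e = n * 6
    k = n <= e
    m = m + 35
    for res in m:
        m = n >= k
        if e > e and e >= e:
            break
    return 27

n = k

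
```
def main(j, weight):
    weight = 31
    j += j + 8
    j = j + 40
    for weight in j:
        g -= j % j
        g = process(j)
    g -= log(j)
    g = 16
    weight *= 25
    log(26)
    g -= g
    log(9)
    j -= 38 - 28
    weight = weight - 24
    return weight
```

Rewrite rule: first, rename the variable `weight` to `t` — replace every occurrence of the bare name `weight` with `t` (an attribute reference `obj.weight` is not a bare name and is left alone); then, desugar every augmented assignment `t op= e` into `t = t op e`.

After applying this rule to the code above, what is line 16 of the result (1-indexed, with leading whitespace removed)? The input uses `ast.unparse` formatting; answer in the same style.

return t

Transformed code:
def main(j, t):
    t = 31
    j = j + (j + 8)
    j = j + 40
    for t in j:
        g = g - j % j
        g = process(j)
    g = g - log(j)
    g = 16
    t = t * 25
    log(26)
    g = g - g
    log(9)
    j = j - (38 - 28)
    t = t - 24
    return t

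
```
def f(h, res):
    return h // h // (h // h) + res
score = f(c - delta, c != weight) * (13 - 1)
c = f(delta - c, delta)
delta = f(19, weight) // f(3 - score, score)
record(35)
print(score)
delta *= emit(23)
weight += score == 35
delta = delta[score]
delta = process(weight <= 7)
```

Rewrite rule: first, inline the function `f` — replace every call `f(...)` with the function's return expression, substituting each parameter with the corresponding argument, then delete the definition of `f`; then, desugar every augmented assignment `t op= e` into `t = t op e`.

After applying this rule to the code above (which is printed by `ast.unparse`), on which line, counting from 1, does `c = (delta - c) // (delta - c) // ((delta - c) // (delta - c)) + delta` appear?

2

Transformed code:
score = ((c - delta) // (c - delta) // ((c - delta) // (c - delta)) + (c != weight)) * (13 - 1)
c = (delta - c) // (delta - c) // ((delta - c) // (delta - c)) + delta
delta = (19 // 19 // (19 // 19) + weight) // ((3 - score) // (3 - score) // ((3 - score) // (3 - score)) + score)
record(35)
print(score)
delta = delta * emit(23)
weight = weight + (score == 35)
delta = delta[score]
delta = process(weight <= 7)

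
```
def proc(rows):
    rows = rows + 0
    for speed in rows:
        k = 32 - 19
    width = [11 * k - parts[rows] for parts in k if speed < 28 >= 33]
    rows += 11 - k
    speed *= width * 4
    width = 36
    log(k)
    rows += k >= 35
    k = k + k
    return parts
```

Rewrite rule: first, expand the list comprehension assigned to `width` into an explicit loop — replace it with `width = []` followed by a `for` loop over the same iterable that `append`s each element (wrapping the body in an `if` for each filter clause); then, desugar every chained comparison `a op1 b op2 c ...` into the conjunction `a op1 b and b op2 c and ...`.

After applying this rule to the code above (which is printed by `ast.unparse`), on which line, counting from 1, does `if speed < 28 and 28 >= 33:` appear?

7

Transformed code:
def proc(rows):
    rows = rows + 0
    for speed in rows:
        k = 32 - 19
    width = []
    for parts in k:
        if speed < 28 and 28 >= 33:
            width.append(11 * k - parts[rows])
    rows += 11 - k
    speed *= width * 4
    width = 36
    log(k)
    rows += k >= 35
    k = k + k
    return parts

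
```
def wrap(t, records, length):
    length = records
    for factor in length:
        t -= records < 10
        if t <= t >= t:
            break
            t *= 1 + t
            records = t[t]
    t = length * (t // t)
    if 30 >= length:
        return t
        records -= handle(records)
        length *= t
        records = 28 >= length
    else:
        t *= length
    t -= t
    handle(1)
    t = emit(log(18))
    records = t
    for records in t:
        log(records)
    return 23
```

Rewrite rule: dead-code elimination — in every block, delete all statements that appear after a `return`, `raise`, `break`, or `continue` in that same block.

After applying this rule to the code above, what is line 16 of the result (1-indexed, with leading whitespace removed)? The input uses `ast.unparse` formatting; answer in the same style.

Transformed code:
def wrap(t, records, length):
    length = records
    for factor in length:
        t -= records < 10
        if t <= t >= t:
            break
    t = length * (t // t)
    if 30 >= length:
        return t
    else:
        t *= length
    t -= t
    handle(1)
    t = emit(log(18))
    records = t
    for records in t:
        log(records)
    return 23

for records in t:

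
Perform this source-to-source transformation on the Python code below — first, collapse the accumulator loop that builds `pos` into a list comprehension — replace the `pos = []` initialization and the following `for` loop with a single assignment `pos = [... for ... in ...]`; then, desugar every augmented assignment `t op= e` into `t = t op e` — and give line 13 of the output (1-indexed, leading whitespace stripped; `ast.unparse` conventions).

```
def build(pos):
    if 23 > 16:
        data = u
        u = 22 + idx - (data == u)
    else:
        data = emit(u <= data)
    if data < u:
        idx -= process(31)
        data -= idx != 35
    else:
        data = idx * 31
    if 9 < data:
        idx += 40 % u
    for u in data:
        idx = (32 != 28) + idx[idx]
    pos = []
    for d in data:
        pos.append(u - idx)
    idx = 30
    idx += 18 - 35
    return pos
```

Transformed code:
def build(pos):
    if 23 > 16:
        data = u
        u = 22 + idx - (data == u)
    else:
        data = emit(u <= data)
    if data < u:
        idx = idx - process(31)
        data = data - (idx != 35)
    else:
        data = idx * 31
    if 9 < data:
        idx = idx + 40 % u
    for u in data:
        idx = (32 != 28) + idx[idx]
    pos = [u - idx for d in data]
    idx = 30
    idx = idx + (18 - 35)
    return pos

idx = idx + 40 % u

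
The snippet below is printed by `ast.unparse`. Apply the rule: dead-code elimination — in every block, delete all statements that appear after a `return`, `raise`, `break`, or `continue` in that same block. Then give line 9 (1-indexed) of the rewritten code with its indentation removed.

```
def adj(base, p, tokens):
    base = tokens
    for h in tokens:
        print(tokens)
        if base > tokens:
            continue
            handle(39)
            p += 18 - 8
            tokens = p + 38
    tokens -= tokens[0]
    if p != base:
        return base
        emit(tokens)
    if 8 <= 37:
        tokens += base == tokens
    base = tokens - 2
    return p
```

Transformed code:
def adj(base, p, tokens):
    base = tokens
    for h in tokens:
        print(tokens)
        if base > tokens:
            continue
    tokens -= tokens[0]
    if p != base:
        return base
    if 8 <= 37:
        tokens += base == tokens
    base = tokens - 2
    return p

return base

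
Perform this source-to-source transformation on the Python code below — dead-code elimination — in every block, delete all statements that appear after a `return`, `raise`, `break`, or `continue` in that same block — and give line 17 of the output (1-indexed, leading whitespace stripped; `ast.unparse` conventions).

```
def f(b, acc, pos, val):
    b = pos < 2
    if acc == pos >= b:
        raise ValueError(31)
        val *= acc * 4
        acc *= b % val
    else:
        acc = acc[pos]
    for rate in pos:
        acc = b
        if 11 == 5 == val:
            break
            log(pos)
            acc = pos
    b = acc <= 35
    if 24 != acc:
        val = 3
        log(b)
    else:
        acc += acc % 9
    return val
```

return val

Transformed code:
def f(b, acc, pos, val):
    b = pos < 2
    if acc == pos >= b:
        raise ValueError(31)
    else:
        acc = acc[pos]
    for rate in pos:
        acc = b
        if 11 == 5 == val:
            break
    b = acc <= 35
    if 24 != acc:
        val = 3
        log(b)
    else:
        acc += acc % 9
    return val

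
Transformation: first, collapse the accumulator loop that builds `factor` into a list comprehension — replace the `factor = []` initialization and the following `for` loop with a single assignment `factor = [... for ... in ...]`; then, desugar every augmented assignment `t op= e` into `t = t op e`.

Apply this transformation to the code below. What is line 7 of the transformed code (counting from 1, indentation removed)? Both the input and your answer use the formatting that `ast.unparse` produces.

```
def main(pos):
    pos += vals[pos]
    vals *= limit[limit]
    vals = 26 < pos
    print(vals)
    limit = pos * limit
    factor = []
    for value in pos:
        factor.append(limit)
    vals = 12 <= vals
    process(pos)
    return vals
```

Transformed code:
def main(pos):
    pos = pos + vals[pos]
    vals = vals * limit[limit]
    vals = 26 < pos
    print(vals)
    limit = pos * limit
    factor = [limit for value in pos]
    vals = 12 <= vals
    process(pos)
    return vals

factor = [limit for value in pos]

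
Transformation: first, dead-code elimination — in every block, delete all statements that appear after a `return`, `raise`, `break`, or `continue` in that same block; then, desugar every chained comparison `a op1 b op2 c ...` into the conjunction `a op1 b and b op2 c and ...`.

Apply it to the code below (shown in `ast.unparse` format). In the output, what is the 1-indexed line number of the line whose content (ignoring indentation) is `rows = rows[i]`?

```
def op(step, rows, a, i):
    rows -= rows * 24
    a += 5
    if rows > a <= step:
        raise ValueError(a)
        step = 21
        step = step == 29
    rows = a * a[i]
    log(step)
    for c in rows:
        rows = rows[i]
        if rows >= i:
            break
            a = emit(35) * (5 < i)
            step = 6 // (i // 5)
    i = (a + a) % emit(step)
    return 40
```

9

Transformed code:
def op(step, rows, a, i):
    rows -= rows * 24
    a += 5
    if rows > a and a <= step:
        raise ValueError(a)
    rows = a * a[i]
    log(step)
    for c in rows:
        rows = rows[i]
        if rows >= i:
            break
    i = (a + a) % emit(step)
    return 40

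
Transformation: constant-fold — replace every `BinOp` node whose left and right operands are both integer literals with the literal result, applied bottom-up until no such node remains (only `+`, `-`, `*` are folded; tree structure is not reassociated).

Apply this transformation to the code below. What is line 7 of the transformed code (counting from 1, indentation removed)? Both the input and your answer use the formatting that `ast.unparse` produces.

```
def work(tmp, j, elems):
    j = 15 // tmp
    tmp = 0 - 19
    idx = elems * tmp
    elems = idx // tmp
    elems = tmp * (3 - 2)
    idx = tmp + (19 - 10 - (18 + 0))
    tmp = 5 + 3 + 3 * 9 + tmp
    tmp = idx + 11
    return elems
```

idx = tmp + -9

Transformed code:
def work(tmp, j, elems):
    j = 15 // tmp
    tmp = -19
    idx = elems * tmp
    elems = idx // tmp
    elems = tmp * 1
    idx = tmp + -9
    tmp = 35 + tmp
    tmp = idx + 11
    return elems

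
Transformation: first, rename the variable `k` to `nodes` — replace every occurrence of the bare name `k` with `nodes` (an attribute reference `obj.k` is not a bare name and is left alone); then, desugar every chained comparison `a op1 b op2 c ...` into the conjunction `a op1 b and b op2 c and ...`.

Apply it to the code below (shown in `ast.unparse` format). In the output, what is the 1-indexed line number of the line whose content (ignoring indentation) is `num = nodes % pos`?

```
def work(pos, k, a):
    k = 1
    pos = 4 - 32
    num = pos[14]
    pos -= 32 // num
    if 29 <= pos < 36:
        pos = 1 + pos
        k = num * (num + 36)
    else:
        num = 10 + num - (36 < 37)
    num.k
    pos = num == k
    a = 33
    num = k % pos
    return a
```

Transformed code:
def work(pos, nodes, a):
    nodes = 1
    pos = 4 - 32
    num = pos[14]
    pos -= 32 // num
    if 29 <= pos and pos < 36:
        pos = 1 + pos
        nodes = num * (num + 36)
    else:
        num = 10 + num - (36 < 37)
    num.k
    pos = num == nodes
    a = 33
    num = nodes % pos
    return a

14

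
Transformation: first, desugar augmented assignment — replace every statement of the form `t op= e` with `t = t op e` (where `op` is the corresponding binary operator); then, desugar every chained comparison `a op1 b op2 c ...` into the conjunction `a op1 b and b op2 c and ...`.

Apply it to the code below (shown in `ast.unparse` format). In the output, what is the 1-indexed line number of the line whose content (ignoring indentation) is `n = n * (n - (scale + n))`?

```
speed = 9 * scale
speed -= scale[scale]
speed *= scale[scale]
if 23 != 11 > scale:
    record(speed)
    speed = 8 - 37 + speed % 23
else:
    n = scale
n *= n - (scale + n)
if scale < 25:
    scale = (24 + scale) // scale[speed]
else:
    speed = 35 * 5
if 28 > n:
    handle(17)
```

9

Transformed code:
speed = 9 * scale
speed = speed - scale[scale]
speed = speed * scale[scale]
if 23 != 11 and 11 > scale:
    record(speed)
    speed = 8 - 37 + speed % 23
else:
    n = scale
n = n * (n - (scale + n))
if scale < 25:
    scale = (24 + scale) // scale[speed]
else:
    speed = 35 * 5
if 28 > n:
    handle(17)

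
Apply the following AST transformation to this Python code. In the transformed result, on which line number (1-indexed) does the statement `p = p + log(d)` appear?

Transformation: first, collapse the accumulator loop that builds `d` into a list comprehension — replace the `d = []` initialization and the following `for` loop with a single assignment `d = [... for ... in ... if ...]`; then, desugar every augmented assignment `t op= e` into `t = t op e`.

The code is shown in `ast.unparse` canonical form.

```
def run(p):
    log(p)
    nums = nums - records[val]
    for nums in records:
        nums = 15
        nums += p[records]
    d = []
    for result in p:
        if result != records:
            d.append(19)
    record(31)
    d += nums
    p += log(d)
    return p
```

Transformed code:
def run(p):
    log(p)
    nums = nums - records[val]
    for nums in records:
        nums = 15
        nums = nums + p[records]
    d = [19 for result in p if result != records]
    record(31)
    d = d + nums
    p = p + log(d)
    return p

10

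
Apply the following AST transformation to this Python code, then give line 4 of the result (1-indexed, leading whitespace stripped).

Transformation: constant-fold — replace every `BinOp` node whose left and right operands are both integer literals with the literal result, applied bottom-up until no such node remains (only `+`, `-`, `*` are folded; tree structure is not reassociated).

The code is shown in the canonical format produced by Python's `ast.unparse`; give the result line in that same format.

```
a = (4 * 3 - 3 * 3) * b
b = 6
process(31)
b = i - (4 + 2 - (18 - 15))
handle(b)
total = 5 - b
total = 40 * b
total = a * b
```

b = i - 3

Transformed code:
a = 3 * b
b = 6
process(31)
b = i - 3
handle(b)
total = 5 - b
total = 40 * b
total = a * b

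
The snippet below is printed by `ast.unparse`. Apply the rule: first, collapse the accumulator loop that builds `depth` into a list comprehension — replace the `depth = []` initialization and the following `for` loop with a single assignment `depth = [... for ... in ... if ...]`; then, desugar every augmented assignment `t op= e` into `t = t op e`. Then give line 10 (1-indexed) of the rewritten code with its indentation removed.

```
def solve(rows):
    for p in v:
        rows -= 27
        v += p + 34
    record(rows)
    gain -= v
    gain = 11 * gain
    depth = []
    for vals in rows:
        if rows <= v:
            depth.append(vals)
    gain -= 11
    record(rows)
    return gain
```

Transformed code:
def solve(rows):
    for p in v:
        rows = rows - 27
        v = v + (p + 34)
    record(rows)
    gain = gain - v
    gain = 11 * gain
    depth = [vals for vals in rows if rows <= v]
    gain = gain - 11
    record(rows)
    return gain

record(rows)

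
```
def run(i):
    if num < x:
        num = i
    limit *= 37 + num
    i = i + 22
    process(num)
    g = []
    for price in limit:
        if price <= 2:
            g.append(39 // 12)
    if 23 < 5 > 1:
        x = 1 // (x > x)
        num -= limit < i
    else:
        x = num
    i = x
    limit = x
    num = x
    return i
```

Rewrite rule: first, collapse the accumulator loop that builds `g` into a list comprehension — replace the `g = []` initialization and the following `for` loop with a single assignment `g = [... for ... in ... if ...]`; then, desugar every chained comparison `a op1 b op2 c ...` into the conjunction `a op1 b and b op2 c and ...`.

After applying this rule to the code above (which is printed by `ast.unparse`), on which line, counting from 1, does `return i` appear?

16

Transformed code:
def run(i):
    if num < x:
        num = i
    limit *= 37 + num
    i = i + 22
    process(num)
    g = [39 // 12 for price in limit if price <= 2]
    if 23 < 5 and 5 > 1:
        x = 1 // (x > x)
        num -= limit < i
    else:
        x = num
    i = x
    limit = x
    num = x
    return i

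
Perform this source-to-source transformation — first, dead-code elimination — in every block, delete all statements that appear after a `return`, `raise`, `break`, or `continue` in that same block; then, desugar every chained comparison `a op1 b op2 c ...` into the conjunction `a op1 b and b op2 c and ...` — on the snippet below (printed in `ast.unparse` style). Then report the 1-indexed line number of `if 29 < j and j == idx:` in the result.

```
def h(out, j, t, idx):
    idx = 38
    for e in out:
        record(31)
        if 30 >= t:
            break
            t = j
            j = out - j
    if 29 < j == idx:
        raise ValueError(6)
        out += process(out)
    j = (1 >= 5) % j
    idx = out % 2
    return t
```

Transformed code:
def h(out, j, t, idx):
    idx = 38
    for e in out:
        record(31)
        if 30 >= t:
            break
    if 29 < j and j == idx:
        raise ValueError(6)
    j = (1 >= 5) % j
    idx = out % 2
    return t

7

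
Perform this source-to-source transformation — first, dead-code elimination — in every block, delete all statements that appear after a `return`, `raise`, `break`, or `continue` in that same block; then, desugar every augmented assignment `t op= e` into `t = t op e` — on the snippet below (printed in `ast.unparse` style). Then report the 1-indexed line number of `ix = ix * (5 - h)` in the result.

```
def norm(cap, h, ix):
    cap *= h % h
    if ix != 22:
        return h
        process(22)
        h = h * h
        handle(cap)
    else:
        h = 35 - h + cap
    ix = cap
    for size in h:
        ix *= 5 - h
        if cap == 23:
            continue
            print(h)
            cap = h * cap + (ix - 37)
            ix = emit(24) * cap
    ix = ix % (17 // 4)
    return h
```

Transformed code:
def norm(cap, h, ix):
    cap = cap * (h % h)
    if ix != 22:
        return h
    else:
        h = 35 - h + cap
    ix = cap
    for size in h:
        ix = ix * (5 - h)
        if cap == 23:
            continue
    ix = ix % (17 // 4)
    return h

9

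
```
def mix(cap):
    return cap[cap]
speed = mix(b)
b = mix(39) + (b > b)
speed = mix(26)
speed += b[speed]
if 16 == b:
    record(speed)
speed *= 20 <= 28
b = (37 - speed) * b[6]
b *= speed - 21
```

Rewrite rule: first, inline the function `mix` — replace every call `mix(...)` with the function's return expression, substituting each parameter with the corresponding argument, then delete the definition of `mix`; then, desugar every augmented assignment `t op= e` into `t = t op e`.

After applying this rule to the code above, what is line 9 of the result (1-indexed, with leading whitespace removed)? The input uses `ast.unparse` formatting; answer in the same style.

Transformed code:
speed = b[b]
b = 39[39] + (b > b)
speed = 26[26]
speed = speed + b[speed]
if 16 == b:
    record(speed)
speed = speed * (20 <= 28)
b = (37 - speed) * b[6]
b = b * (speed - 21)

b = b * (speed - 21)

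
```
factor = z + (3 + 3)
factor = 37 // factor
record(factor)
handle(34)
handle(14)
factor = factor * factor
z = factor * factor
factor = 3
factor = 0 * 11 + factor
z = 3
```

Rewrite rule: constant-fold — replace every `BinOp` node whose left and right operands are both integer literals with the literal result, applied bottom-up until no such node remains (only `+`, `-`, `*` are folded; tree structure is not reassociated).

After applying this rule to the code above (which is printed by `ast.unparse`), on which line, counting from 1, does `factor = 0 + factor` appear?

Transformed code:
factor = z + 6
factor = 37 // factor
record(factor)
handle(34)
handle(14)
factor = factor * factor
z = factor * factor
factor = 3
factor = 0 + factor
z = 3

9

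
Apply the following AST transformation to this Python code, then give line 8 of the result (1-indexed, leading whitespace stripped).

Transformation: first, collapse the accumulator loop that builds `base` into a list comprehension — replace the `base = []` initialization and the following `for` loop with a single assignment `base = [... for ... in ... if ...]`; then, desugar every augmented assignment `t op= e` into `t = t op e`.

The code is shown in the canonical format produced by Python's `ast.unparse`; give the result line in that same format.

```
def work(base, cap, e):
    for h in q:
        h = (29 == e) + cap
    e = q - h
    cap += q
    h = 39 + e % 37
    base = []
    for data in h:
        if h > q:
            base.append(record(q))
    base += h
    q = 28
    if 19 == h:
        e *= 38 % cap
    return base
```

base = base + h

Transformed code:
def work(base, cap, e):
    for h in q:
        h = (29 == e) + cap
    e = q - h
    cap = cap + q
    h = 39 + e % 37
    base = [record(q) for data in h if h > q]
    base = base + h
    q = 28
    if 19 == h:
        e = e * (38 % cap)
    return base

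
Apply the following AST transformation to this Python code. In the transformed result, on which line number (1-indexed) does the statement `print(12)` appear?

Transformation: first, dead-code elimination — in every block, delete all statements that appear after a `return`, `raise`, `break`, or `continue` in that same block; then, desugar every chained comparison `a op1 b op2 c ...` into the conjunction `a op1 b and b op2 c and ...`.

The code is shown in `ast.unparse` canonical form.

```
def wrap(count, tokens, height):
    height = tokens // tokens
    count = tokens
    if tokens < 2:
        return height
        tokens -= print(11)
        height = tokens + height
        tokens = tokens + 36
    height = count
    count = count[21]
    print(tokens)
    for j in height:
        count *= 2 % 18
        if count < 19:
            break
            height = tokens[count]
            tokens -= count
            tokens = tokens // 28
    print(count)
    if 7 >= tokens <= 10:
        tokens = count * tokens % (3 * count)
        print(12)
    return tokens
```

16

Transformed code:
def wrap(count, tokens, height):
    height = tokens // tokens
    count = tokens
    if tokens < 2:
        return height
    height = count
    count = count[21]
    print(tokens)
    for j in height:
        count *= 2 % 18
        if count < 19:
            break
    print(count)
    if 7 >= tokens and tokens <= 10:
        tokens = count * tokens % (3 * count)
        print(12)
    return tokens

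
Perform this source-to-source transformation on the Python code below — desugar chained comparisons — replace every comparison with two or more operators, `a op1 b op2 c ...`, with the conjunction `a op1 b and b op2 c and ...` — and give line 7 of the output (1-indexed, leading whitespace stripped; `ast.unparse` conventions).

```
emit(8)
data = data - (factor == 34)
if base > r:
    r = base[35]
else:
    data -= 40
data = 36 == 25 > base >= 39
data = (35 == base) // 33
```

Transformed code:
emit(8)
data = data - (factor == 34)
if base > r:
    r = base[35]
else:
    data -= 40
data = 36 == 25 and 25 > base and (base >= 39)
data = (35 == base) // 33

data = 36 == 25 and 25 > base and (base >= 39)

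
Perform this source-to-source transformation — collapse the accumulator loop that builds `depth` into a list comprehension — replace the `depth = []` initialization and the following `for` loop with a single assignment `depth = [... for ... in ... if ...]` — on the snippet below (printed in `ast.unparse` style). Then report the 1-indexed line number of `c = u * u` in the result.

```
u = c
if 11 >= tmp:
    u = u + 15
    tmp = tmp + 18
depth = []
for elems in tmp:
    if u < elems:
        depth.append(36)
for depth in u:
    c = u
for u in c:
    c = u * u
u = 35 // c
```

9

Transformed code:
u = c
if 11 >= tmp:
    u = u + 15
    tmp = tmp + 18
depth = [36 for elems in tmp if u < elems]
for depth in u:
    c = u
for u in c:
    c = u * u
u = 35 // c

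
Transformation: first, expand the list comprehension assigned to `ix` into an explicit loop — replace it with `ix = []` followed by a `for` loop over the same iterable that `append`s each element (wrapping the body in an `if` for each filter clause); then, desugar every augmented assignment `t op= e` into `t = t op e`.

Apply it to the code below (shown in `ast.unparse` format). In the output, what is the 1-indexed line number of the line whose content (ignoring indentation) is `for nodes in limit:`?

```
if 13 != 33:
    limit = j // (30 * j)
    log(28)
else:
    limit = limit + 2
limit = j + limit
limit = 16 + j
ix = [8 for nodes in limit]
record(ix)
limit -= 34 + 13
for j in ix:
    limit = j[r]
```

9

Transformed code:
if 13 != 33:
    limit = j // (30 * j)
    log(28)
else:
    limit = limit + 2
limit = j + limit
limit = 16 + j
ix = []
for nodes in limit:
    ix.append(8)
record(ix)
limit = limit - (34 + 13)
for j in ix:
    limit = j[r]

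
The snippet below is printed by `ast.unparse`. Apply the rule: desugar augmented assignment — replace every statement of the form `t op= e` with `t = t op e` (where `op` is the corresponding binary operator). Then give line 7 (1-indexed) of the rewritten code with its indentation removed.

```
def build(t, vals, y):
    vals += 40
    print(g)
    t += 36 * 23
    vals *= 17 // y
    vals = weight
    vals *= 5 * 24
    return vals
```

Transformed code:
def build(t, vals, y):
    vals = vals + 40
    print(g)
    t = t + 36 * 23
    vals = vals * (17 // y)
    vals = weight
    vals = vals * (5 * 24)
    return vals

vals = vals * (5 * 24)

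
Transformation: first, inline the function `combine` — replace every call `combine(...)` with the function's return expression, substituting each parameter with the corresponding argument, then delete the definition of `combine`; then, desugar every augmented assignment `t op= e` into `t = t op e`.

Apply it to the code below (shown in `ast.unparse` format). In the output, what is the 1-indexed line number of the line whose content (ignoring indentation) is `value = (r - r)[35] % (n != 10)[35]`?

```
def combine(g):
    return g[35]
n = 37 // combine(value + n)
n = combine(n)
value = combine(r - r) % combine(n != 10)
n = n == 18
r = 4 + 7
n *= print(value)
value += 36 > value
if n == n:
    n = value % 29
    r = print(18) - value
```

Transformed code:
n = 37 // (value + n)[35]
n = n[35]
value = (r - r)[35] % (n != 10)[35]
n = n == 18
r = 4 + 7
n = n * print(value)
value = value + (36 > value)
if n == n:
    n = value % 29
    r = print(18) - value

3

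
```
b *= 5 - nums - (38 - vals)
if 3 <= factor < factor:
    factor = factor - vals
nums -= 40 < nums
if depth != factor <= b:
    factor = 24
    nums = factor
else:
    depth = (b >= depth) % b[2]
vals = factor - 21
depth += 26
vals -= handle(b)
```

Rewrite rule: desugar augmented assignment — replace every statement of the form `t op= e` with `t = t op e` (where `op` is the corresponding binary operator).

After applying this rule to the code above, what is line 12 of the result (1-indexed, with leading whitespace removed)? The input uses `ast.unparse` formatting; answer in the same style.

Transformed code:
b = b * (5 - nums - (38 - vals))
if 3 <= factor < factor:
    factor = factor - vals
nums = nums - (40 < nums)
if depth != factor <= b:
    factor = 24
    nums = factor
else:
    depth = (b >= depth) % b[2]
vals = factor - 21
depth = depth + 26
vals = vals - handle(b)

vals = vals - handle(b)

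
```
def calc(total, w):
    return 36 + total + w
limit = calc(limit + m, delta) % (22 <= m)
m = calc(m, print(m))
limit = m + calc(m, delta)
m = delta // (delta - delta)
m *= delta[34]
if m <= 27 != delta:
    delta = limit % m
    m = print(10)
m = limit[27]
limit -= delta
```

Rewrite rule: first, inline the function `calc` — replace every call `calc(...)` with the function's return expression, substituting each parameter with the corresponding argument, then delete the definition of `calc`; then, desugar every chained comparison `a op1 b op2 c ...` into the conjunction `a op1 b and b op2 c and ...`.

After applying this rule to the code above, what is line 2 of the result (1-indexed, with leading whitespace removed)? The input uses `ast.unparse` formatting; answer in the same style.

m = 36 + m + print(m)

Transformed code:
limit = (36 + (limit + m) + delta) % (22 <= m)
m = 36 + m + print(m)
limit = m + (36 + m + delta)
m = delta // (delta - delta)
m *= delta[34]
if m <= 27 and 27 != delta:
    delta = limit % m
    m = print(10)
m = limit[27]
limit -= delta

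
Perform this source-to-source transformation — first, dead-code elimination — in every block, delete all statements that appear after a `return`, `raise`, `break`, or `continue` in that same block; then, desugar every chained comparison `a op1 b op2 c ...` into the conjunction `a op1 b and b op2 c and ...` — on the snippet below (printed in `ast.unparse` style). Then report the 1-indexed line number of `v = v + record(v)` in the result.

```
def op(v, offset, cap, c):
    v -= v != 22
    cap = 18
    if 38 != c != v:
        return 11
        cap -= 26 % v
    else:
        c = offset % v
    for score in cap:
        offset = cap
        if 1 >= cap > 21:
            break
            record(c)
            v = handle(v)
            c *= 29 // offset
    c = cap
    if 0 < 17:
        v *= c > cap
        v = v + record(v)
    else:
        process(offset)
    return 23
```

Transformed code:
def op(v, offset, cap, c):
    v -= v != 22
    cap = 18
    if 38 != c and c != v:
        return 11
    else:
        c = offset % v
    for score in cap:
        offset = cap
        if 1 >= cap and cap > 21:
            break
    c = cap
    if 0 < 17:
        v *= c > cap
        v = v + record(v)
    else:
        process(offset)
    return 23

15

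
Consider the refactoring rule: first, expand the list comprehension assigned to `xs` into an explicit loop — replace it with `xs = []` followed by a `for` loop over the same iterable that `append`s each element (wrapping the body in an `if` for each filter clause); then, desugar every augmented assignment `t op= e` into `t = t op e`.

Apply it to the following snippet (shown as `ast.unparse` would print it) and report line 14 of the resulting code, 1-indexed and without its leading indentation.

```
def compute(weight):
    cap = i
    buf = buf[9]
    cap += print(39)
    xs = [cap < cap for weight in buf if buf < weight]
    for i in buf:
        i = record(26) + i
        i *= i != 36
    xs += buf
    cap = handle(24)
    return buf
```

Transformed code:
def compute(weight):
    cap = i
    buf = buf[9]
    cap = cap + print(39)
    xs = []
    for weight in buf:
        if buf < weight:
            xs.append(cap < cap)
    for i in buf:
        i = record(26) + i
        i = i * (i != 36)
    xs = xs + buf
    cap = handle(24)
    return buf

return buf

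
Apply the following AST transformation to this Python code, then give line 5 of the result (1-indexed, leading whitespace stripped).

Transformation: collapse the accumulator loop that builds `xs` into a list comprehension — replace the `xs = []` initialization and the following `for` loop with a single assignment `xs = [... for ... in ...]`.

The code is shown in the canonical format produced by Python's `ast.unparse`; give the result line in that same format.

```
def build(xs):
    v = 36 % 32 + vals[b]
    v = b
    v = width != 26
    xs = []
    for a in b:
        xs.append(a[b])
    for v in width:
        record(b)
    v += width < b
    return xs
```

xs = [a[b] for a in b]

Transformed code:
def build(xs):
    v = 36 % 32 + vals[b]
    v = b
    v = width != 26
    xs = [a[b] for a in b]
    for v in width:
        record(b)
    v += width < b
    return xs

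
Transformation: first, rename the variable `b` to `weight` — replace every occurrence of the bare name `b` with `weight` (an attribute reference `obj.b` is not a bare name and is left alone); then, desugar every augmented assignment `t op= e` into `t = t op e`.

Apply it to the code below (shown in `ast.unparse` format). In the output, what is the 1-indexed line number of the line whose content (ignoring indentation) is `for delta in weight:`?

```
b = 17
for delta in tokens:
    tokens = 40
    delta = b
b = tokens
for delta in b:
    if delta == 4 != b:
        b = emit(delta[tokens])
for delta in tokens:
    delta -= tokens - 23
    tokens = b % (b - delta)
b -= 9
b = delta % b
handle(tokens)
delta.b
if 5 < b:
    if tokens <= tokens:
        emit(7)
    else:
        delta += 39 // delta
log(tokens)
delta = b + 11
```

6

Transformed code:
weight = 17
for delta in tokens:
    tokens = 40
    delta = weight
weight = tokens
for delta in weight:
    if delta == 4 != weight:
        weight = emit(delta[tokens])
for delta in tokens:
    delta = delta - (tokens - 23)
    tokens = weight % (weight - delta)
weight = weight - 9
weight = delta % weight
handle(tokens)
delta.b
if 5 < weight:
    if tokens <= tokens:
        emit(7)
    else:
        delta = delta + 39 // delta
log(tokens)
delta = weight + 11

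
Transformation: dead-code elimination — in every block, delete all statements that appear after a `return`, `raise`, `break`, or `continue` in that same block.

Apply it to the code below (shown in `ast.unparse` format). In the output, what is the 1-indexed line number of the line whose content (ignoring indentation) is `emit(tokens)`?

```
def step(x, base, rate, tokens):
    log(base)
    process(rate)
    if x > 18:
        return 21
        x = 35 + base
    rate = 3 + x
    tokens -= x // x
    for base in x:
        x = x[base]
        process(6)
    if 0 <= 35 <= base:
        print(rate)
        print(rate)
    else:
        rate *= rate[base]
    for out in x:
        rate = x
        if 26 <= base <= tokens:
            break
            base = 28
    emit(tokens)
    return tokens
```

Transformed code:
def step(x, base, rate, tokens):
    log(base)
    process(rate)
    if x > 18:
        return 21
    rate = 3 + x
    tokens -= x // x
    for base in x:
        x = x[base]
        process(6)
    if 0 <= 35 <= base:
        print(rate)
        print(rate)
    else:
        rate *= rate[base]
    for out in x:
        rate = x
        if 26 <= base <= tokens:
            break
    emit(tokens)
    return tokens

20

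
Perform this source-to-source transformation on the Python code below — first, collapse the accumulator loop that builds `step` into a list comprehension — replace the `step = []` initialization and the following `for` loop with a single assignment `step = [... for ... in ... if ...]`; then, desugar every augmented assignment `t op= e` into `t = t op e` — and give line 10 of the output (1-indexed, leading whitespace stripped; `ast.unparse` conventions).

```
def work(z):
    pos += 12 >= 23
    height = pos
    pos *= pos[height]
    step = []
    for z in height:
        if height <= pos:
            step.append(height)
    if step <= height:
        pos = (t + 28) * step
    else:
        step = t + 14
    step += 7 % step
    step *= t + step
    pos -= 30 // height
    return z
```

step = step + 7 % step

Transformed code:
def work(z):
    pos = pos + (12 >= 23)
    height = pos
    pos = pos * pos[height]
    step = [height for z in height if height <= pos]
    if step <= height:
        pos = (t + 28) * step
    else:
        step = t + 14
    step = step + 7 % step
    step = step * (t + step)
    pos = pos - 30 // height
    return z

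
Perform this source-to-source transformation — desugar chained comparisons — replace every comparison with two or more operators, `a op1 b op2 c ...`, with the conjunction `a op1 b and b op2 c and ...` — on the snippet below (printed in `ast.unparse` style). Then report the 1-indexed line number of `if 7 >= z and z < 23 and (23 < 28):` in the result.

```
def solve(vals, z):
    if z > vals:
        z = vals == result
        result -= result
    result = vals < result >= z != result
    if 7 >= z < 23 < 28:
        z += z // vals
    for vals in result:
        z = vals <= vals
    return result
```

Transformed code:
def solve(vals, z):
    if z > vals:
        z = vals == result
        result -= result
    result = vals < result and result >= z and (z != result)
    if 7 >= z and z < 23 and (23 < 28):
        z += z // vals
    for vals in result:
        z = vals <= vals
    return result

6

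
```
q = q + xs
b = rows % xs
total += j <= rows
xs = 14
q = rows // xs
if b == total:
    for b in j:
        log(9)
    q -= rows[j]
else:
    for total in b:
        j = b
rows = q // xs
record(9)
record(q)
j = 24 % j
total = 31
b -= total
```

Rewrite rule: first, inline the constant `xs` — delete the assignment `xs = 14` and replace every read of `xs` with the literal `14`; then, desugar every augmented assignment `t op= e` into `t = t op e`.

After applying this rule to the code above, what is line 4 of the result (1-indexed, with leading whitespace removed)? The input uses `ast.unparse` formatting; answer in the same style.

q = rows // 14

Transformed code:
q = q + 14
b = rows % 14
total = total + (j <= rows)
q = rows // 14
if b == total:
    for b in j:
        log(9)
    q = q - rows[j]
else:
    for total in b:
        j = b
rows = q // 14
record(9)
record(q)
j = 24 % j
total = 31
b = b - total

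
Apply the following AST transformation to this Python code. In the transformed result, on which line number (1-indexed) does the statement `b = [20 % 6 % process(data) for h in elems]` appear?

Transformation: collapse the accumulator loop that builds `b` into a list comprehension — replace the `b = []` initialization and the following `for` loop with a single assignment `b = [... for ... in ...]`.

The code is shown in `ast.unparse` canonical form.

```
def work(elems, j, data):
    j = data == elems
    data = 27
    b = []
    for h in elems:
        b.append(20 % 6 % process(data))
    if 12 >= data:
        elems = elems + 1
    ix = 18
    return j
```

Transformed code:
def work(elems, j, data):
    j = data == elems
    data = 27
    b = [20 % 6 % process(data) for h in elems]
    if 12 >= data:
        elems = elems + 1
    ix = 18
    return j

4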